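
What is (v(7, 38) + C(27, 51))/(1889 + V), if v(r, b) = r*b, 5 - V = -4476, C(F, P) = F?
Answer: 293/6370 ≈ 0.045997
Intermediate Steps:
V = 4481 (V = 5 - 1*(-4476) = 5 + 4476 = 4481)
v(r, b) = b*r
(v(7, 38) + C(27, 51))/(1889 + V) = (38*7 + 27)/(1889 + 4481) = (266 + 27)/6370 = 293*(1/6370) = 293/6370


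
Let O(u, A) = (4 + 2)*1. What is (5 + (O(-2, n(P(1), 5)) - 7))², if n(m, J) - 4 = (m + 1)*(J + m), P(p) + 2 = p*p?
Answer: 16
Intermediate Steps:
P(p) = -2 + p² (P(p) = -2 + p*p = -2 + p²)
n(m, J) = 4 + (1 + m)*(J + m) (n(m, J) = 4 + (m + 1)*(J + m) = 4 + (1 + m)*(J + m))
O(u, A) = 6 (O(u, A) = 6*1 = 6)
(5 + (O(-2, n(P(1), 5)) - 7))² = (5 + (6 - 7))² = (5 - 1)² = 4² = 16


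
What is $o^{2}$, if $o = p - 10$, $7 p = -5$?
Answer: $\frac{5625}{49} \approx 114.8$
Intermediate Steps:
$p = - \frac{5}{7}$ ($p = \frac{1}{7} \left(-5\right) = - \frac{5}{7} \approx -0.71429$)
$o = - \frac{75}{7}$ ($o = - \frac{5}{7} - 10 = - \frac{75}{7} \approx -10.714$)
$o^{2} = \left(- \frac{75}{7}\right)^{2} = \frac{5625}{49}$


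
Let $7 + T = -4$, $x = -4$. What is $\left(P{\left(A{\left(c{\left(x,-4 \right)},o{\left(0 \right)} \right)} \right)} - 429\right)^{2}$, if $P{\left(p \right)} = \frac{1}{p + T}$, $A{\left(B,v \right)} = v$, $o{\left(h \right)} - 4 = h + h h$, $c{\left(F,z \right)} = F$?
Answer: $\frac{9024016}{49} \approx 1.8416 \cdot 10^{5}$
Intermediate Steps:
$T = -11$ ($T = -7 - 4 = -11$)
$o{\left(h \right)} = 4 + h + h^{2}$ ($o{\left(h \right)} = 4 + \left(h + h h\right) = 4 + \left(h + h^{2}\right) = 4 + h + h^{2}$)
$P{\left(p \right)} = \frac{1}{-11 + p}$ ($P{\left(p \right)} = \frac{1}{p - 11} = \frac{1}{-11 + p}$)
$\left(P{\left(A{\left(c{\left(x,-4 \right)},o{\left(0 \right)} \right)} \right)} - 429\right)^{2} = \left(\frac{1}{-11 + \left(4 + 0 + 0^{2}\right)} - 429\right)^{2} = \left(\frac{1}{-11 + \left(4 + 0 + 0\right)} - 429\right)^{2} = \left(\frac{1}{-11 + 4} - 429\right)^{2} = \left(\frac{1}{-7} - 429\right)^{2} = \left(- \frac{1}{7} - 429\right)^{2} = \left(- \frac{3004}{7}\right)^{2} = \frac{9024016}{49}$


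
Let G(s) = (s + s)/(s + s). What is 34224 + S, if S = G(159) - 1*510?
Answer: 33715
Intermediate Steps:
G(s) = 1 (G(s) = (2*s)/((2*s)) = (2*s)*(1/(2*s)) = 1)
S = -509 (S = 1 - 1*510 = 1 - 510 = -509)
34224 + S = 34224 - 509 = 33715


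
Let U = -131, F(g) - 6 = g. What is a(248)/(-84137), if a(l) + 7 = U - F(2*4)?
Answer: 152/84137 ≈ 0.0018066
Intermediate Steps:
F(g) = 6 + g
a(l) = -152 (a(l) = -7 + (-131 - (6 + 2*4)) = -7 + (-131 - (6 + 8)) = -7 + (-131 - 1*14) = -7 + (-131 - 14) = -7 - 145 = -152)
a(248)/(-84137) = -152/(-84137) = -152*(-1/84137) = 152/84137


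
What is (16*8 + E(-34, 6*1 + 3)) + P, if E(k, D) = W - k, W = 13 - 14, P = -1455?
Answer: -1294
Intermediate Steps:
W = -1
E(k, D) = -1 - k
(16*8 + E(-34, 6*1 + 3)) + P = (16*8 + (-1 - 1*(-34))) - 1455 = (128 + (-1 + 34)) - 1455 = (128 + 33) - 1455 = 161 - 1455 = -1294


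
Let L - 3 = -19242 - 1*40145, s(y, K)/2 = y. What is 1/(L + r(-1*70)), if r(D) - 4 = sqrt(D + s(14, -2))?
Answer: -29690/1762992221 - I*sqrt(42)/3525984442 ≈ -1.6841e-5 - 1.838e-9*I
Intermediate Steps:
s(y, K) = 2*y
L = -59384 (L = 3 + (-19242 - 1*40145) = 3 + (-19242 - 40145) = 3 - 59387 = -59384)
r(D) = 4 + sqrt(28 + D) (r(D) = 4 + sqrt(D + 2*14) = 4 + sqrt(D + 28) = 4 + sqrt(28 + D))
1/(L + r(-1*70)) = 1/(-59384 + (4 + sqrt(28 - 1*70))) = 1/(-59384 + (4 + sqrt(28 - 70))) = 1/(-59384 + (4 + sqrt(-42))) = 1/(-59384 + (4 + I*sqrt(42))) = 1/(-59380 + I*sqrt(42))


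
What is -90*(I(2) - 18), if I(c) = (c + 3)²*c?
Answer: -2880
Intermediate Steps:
I(c) = c*(3 + c)² (I(c) = (3 + c)²*c = c*(3 + c)²)
-90*(I(2) - 18) = -90*(2*(3 + 2)² - 18) = -90*(2*5² - 18) = -90*(2*25 - 18) = -90*(50 - 18) = -90*32 = -2880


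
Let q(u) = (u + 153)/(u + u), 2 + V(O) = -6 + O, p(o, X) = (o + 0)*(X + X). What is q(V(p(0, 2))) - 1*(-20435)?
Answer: 326815/16 ≈ 20426.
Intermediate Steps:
p(o, X) = 2*X*o (p(o, X) = o*(2*X) = 2*X*o)
V(O) = -8 + O (V(O) = -2 + (-6 + O) = -8 + O)
q(u) = (153 + u)/(2*u) (q(u) = (153 + u)/((2*u)) = (153 + u)*(1/(2*u)) = (153 + u)/(2*u))
q(V(p(0, 2))) - 1*(-20435) = (153 + (-8 + 2*2*0))/(2*(-8 + 2*2*0)) - 1*(-20435) = (153 + (-8 + 0))/(2*(-8 + 0)) + 20435 = (½)*(153 - 8)/(-8) + 20435 = (½)*(-⅛)*145 + 20435 = -145/16 + 20435 = 326815/16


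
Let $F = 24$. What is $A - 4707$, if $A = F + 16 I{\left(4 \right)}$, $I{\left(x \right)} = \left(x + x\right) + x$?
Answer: $-4491$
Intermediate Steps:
$I{\left(x \right)} = 3 x$ ($I{\left(x \right)} = 2 x + x = 3 x$)
$A = 216$ ($A = 24 + 16 \cdot 3 \cdot 4 = 24 + 16 \cdot 12 = 24 + 192 = 216$)
$A - 4707 = 216 - 4707 = -4491$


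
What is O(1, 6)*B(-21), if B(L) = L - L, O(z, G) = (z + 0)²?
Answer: 0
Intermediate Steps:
O(z, G) = z²
B(L) = 0
O(1, 6)*B(-21) = 1²*0 = 1*0 = 0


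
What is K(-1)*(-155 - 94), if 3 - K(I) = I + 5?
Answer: 249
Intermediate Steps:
K(I) = -2 - I (K(I) = 3 - (I + 5) = 3 - (5 + I) = 3 + (-5 - I) = -2 - I)
K(-1)*(-155 - 94) = (-2 - 1*(-1))*(-155 - 94) = (-2 + 1)*(-249) = -1*(-249) = 249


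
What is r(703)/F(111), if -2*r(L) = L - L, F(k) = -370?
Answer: 0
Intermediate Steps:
r(L) = 0 (r(L) = -(L - L)/2 = -½*0 = 0)
r(703)/F(111) = 0/(-370) = 0*(-1/370) = 0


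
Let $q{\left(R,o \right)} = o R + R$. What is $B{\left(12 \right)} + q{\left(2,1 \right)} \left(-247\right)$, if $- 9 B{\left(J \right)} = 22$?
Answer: $- \frac{8914}{9} \approx -990.44$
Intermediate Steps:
$B{\left(J \right)} = - \frac{22}{9}$ ($B{\left(J \right)} = \left(- \frac{1}{9}\right) 22 = - \frac{22}{9}$)
$q{\left(R,o \right)} = R + R o$ ($q{\left(R,o \right)} = R o + R = R + R o$)
$B{\left(12 \right)} + q{\left(2,1 \right)} \left(-247\right) = - \frac{22}{9} + 2 \left(1 + 1\right) \left(-247\right) = - \frac{22}{9} + 2 \cdot 2 \left(-247\right) = - \frac{22}{9} + 4 \left(-247\right) = - \frac{22}{9} - 988 = - \frac{8914}{9}$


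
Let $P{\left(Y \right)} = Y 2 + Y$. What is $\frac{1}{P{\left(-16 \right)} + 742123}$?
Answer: $\frac{1}{742075} \approx 1.3476 \cdot 10^{-6}$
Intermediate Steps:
$P{\left(Y \right)} = 3 Y$ ($P{\left(Y \right)} = 2 Y + Y = 3 Y$)
$\frac{1}{P{\left(-16 \right)} + 742123} = \frac{1}{3 \left(-16\right) + 742123} = \frac{1}{-48 + 742123} = \frac{1}{742075}$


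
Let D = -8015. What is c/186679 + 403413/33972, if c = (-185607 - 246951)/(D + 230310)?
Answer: 5580246882294863/469921181245820 ≈ 11.875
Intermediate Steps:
c = -432558/222295 (c = (-185607 - 246951)/(-8015 + 230310) = -432558/222295 ≈ -1.9459)
c/186679 + 403413/33972 = -432558/222295/186679 + 403413/33972 = -432558/222295*1/186679 + 403413*(1/33972) = -432558/41497808305 + 134471/11324 = 5580246882294863/469921181245820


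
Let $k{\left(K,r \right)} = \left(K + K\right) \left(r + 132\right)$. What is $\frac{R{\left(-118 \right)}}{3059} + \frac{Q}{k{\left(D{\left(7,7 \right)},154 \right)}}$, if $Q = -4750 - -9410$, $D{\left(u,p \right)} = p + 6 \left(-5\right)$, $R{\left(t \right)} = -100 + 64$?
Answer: $- \frac{160093}{437437} \approx -0.36598$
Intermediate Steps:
$R{\left(t \right)} = -36$
$D{\left(u,p \right)} = -30 + p$ ($D{\left(u,p \right)} = p - 30 = -30 + p$)
$k{\left(K,r \right)} = 2 K \left(132 + r\right)$
$Q = 4660$ ($Q = -4750 + 9410 = 4660$)
$\frac{R{\left(-118 \right)}}{3059} + \frac{Q}{k{\left(D{\left(7,7 \right)},154 \right)}} = - \frac{36}{3059} + \frac{4660}{2 \left(-30 + 7\right) \left(132 + 154\right)} = \left(-36\right) \frac{1}{3059} + \frac{4660}{2 \left(-23\right) 286} = - \frac{36}{3059} + \frac{4660}{-13156} = - \frac{36}{3059} + 4660 \left(- \frac{1}{13156}\right) = - \frac{36}{3059} - \frac{1165}{3289} = - \frac{160093}{437437}$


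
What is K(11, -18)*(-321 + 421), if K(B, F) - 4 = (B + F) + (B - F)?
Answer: 2600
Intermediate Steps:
K(B, F) = 4 + 2*B (K(B, F) = 4 + ((B + F) + (B - F)) = 4 + 2*B)
K(11, -18)*(-321 + 421) = (4 + 2*11)*(-321 + 421) = (4 + 22)*100 = 26*100 = 2600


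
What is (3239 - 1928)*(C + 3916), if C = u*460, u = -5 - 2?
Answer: 912456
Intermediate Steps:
u = -7
C = -3220 (C = -7*460 = -3220)
(3239 - 1928)*(C + 3916) = (3239 - 1928)*(-3220 + 3916) = 1311*696 = 912456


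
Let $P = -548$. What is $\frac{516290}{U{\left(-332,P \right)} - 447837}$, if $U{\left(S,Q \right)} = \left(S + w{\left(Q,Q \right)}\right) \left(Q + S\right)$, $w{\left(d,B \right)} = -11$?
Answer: $- \frac{516290}{145997} \approx -3.5363$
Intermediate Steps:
$U{\left(S,Q \right)} = \left(-11 + S\right) \left(Q + S\right)$ ($U{\left(S,Q \right)} = \left(S - 11\right) \left(Q + S\right) = \left(-11 + S\right) \left(Q + S\right)$)
$\frac{516290}{U{\left(-332,P \right)} - 447837} = \frac{516290}{\left(\left(-332\right)^{2} - -6028 - -3652 - -181936\right) - 447837} = \frac{516290}{\left(110224 + 6028 + 3652 + 181936\right) - 447837} = \frac{516290}{301840 - 447837} = \frac{516290}{-145997} = 516290 \left(- \frac{1}{145997}\right) = - \frac{516290}{145997}$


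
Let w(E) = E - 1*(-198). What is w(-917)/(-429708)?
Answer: 719/429708 ≈ 0.0016732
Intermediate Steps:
w(E) = 198 + E (w(E) = E + 198 = 198 + E)
w(-917)/(-429708) = (198 - 917)/(-429708) = -719*(-1/429708) = 719/429708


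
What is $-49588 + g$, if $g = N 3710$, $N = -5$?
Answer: $-68138$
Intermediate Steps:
$g = -18550$ ($g = \left(-5\right) 3710 = -18550$)
$-49588 + g = -49588 - 18550 = -68138$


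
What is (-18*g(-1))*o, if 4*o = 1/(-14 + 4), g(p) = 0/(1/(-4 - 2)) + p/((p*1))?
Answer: 9/20 ≈ 0.45000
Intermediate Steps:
g(p) = 1 (g(p) = 0/(1/(-6)) + p/p = 0/(-1/6) + 1 = 0*(-6) + 1 = 0 + 1 = 1)
o = -1/40 (o = 1/(4*(-14 + 4)) = (1/4)/(-10) = (1/4)*(-1/10) = -1/40 ≈ -0.025000)
(-18*g(-1))*o = -18*1*(-1/40) = -18*(-1/40) = 9/20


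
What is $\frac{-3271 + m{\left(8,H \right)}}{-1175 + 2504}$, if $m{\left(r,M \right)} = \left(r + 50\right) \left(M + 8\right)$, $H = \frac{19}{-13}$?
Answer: $- \frac{12531}{5759} \approx -2.1759$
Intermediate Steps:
$H = - \frac{19}{13}$ ($H = 19 \left(- \frac{1}{13}\right) = - \frac{19}{13} \approx -1.4615$)
$m{\left(r,M \right)} = \left(8 + M\right) \left(50 + r\right)$ ($m{\left(r,M \right)} = \left(50 + r\right) \left(8 + M\right) = \left(8 + M\right) \left(50 + r\right)$)
$\frac{-3271 + m{\left(8,H \right)}}{-1175 + 2504} = \frac{-3271 + \left(400 + 8 \cdot 8 + 50 \left(- \frac{19}{13}\right) - \frac{152}{13}\right)}{-1175 + 2504} = \frac{-3271 + \left(400 + 64 - \frac{950}{13} - \frac{152}{13}\right)}{1329} = \left(-3271 + \frac{4930}{13}\right) \frac{1}{1329} = \left(- \frac{37593}{13}\right) \frac{1}{1329} = - \frac{12531}{5759}$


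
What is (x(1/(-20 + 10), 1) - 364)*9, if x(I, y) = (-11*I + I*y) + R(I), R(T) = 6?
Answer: -3213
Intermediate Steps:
x(I, y) = 6 - 11*I + I*y (x(I, y) = (-11*I + I*y) + 6 = 6 - 11*I + I*y)
(x(1/(-20 + 10), 1) - 364)*9 = ((6 - 11/(-20 + 10) + 1/(-20 + 10)) - 364)*9 = ((6 - 11/(-10) + 1/(-10)) - 364)*9 = ((6 - 11*(-⅒) - ⅒*1) - 364)*9 = ((6 + 11/10 - ⅒) - 364)*9 = (7 - 364)*9 = -357*9 = -3213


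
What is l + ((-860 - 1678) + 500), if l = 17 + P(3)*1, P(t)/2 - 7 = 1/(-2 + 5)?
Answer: -6019/3 ≈ -2006.3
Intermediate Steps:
P(t) = 44/3 (P(t) = 14 + 2/(-2 + 5) = 14 + 2/3 = 14 + 2*(⅓) = 14 + ⅔ = 44/3)
l = 95/3 (l = 17 + (44/3)*1 = 17 + 44/3 = 95/3 ≈ 31.667)
l + ((-860 - 1678) + 500) = 95/3 + ((-860 - 1678) + 500) = 95/3 + (-2538 + 500) = 95/3 - 2038 = -6019/3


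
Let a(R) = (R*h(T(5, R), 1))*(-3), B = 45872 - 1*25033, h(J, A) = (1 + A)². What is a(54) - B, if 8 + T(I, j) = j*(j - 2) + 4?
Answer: -21487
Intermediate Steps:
T(I, j) = -4 + j*(-2 + j) (T(I, j) = -8 + (j*(j - 2) + 4) = -8 + (j*(-2 + j) + 4) = -8 + (4 + j*(-2 + j)) = -4 + j*(-2 + j))
B = 20839 (B = 45872 - 25033 = 20839)
a(R) = -12*R (a(R) = (R*(1 + 1)²)*(-3) = (R*2²)*(-3) = (R*4)*(-3) = (4*R)*(-3) = -12*R)
a(54) - B = -12*54 - 1*20839 = -648 - 20839 = -21487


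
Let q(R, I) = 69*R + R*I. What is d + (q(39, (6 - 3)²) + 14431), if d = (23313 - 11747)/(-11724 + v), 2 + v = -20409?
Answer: 561483289/32135 ≈ 17473.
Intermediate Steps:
v = -20411 (v = -2 - 20409 = -20411)
q(R, I) = 69*R + I*R
d = -11566/32135 (d = (23313 - 11747)/(-11724 - 20411) = 11566/(-32135) = 11566*(-1/32135) = -11566/32135 ≈ -0.35992)
d + (q(39, (6 - 3)²) + 14431) = -11566/32135 + (39*(69 + (6 - 3)²) + 14431) = -11566/32135 + (39*(69 + 3²) + 14431) = -11566/32135 + (39*(69 + 9) + 14431) = -11566/32135 + (39*78 + 14431) = -11566/32135 + (3042 + 14431) = -11566/32135 + 17473 = 561483289/32135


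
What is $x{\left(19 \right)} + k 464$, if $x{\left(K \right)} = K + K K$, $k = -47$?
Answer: $-21428$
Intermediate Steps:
$x{\left(K \right)} = K + K^{2}$
$x{\left(19 \right)} + k 464 = 19 \left(1 + 19\right) - 21808 = 19 \cdot 20 - 21808 = 380 - 21808 = -21428$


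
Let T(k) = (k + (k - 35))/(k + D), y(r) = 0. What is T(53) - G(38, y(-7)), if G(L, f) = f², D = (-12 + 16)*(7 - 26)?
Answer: -71/23 ≈ -3.0870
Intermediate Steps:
D = -76 (D = 4*(-19) = -76)
T(k) = (-35 + 2*k)/(-76 + k) (T(k) = (k + (k - 35))/(k - 76) = (k + (-35 + k))/(-76 + k) = (-35 + 2*k)/(-76 + k))
T(53) - G(38, y(-7)) = (-35 + 2*53)/(-76 + 53) - 1*0² = (-35 + 106)/(-23) - 1*0 = -1/23*71 + 0 = -71/23 + 0 = -71/23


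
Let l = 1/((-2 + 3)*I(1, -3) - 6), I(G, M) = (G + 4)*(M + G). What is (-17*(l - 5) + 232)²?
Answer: 25897921/256 ≈ 1.0116e+5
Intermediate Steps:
I(G, M) = (4 + G)*(G + M)
l = -1/16 (l = 1/((-2 + 3)*(1² + 4*1 + 4*(-3) + 1*(-3)) - 6) = 1/(1*(1 + 4 - 12 - 3) - 6) = 1/(1*(-10) - 6) = 1/(-10 - 6) = 1/(-16) = -1/16 ≈ -0.062500)
(-17*(l - 5) + 232)² = (-17*(-1/16 - 5) + 232)² = (-17*(-81/16) + 232)² = (1377/16 + 232)² = (5089/16)² = 25897921/256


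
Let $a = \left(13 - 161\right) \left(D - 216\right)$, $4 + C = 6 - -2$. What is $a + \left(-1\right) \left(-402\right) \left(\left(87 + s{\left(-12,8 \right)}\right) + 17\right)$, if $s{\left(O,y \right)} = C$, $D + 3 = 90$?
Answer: $62508$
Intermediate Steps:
$D = 87$ ($D = -3 + 90 = 87$)
$C = 4$ ($C = -4 + \left(6 - -2\right) = -4 + \left(6 + 2\right) = -4 + 8 = 4$)
$a = 19092$ ($a = \left(13 - 161\right) \left(87 - 216\right) = \left(-148\right) \left(-129\right) = 19092$)
$s{\left(O,y \right)} = 4$
$a + \left(-1\right) \left(-402\right) \left(\left(87 + s{\left(-12,8 \right)}\right) + 17\right) = 19092 + \left(-1\right) \left(-402\right) \left(\left(87 + 4\right) + 17\right) = 19092 + 402 \left(91 + 17\right) = 19092 + 402 \cdot 108 = 19092 + 43416 = 62508$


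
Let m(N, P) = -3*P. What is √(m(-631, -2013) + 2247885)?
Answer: 6*√62609 ≈ 1501.3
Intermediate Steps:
√(m(-631, -2013) + 2247885) = √(-3*(-2013) + 2247885) = √(6039 + 2247885) = √2253924 = 6*√62609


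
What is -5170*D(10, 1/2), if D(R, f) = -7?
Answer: 36190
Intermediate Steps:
-5170*D(10, 1/2) = -5170*(-7) = 36190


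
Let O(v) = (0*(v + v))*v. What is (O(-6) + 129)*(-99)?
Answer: -12771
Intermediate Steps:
O(v) = 0 (O(v) = (0*(2*v))*v = 0*v = 0)
(O(-6) + 129)*(-99) = (0 + 129)*(-99) = 129*(-99) = -12771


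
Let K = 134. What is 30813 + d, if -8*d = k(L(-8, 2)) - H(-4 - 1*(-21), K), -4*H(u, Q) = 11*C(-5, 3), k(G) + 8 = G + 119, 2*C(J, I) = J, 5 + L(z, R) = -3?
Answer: 1971263/64 ≈ 30801.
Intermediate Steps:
L(z, R) = -8 (L(z, R) = -5 - 3 = -8)
C(J, I) = J/2
k(G) = 111 + G (k(G) = -8 + (G + 119) = -8 + (119 + G) = 111 + G)
H(u, Q) = 55/8 (H(u, Q) = -11*(½)*(-5)/4 = -11*(-5)/(4*2) = -¼*(-55/2) = 55/8)
d = -769/64 (d = -((111 - 8) - 1*55/8)/8 = -(103 - 55/8)/8 = -⅛*769/8 = -769/64 ≈ -12.016)
30813 + d = 30813 - 769/64 = 1971263/64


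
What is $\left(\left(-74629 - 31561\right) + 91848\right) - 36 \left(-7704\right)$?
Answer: $263002$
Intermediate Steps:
$\left(\left(-74629 - 31561\right) + 91848\right) - 36 \left(-7704\right) = \left(-106190 + 91848\right) - -277344 = -14342 + 277344 = 263002$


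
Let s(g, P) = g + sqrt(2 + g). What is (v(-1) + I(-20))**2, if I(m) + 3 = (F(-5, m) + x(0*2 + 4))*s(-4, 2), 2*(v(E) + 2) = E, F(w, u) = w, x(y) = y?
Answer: 1/4 + 3*I*sqrt(2) ≈ 0.25 + 4.2426*I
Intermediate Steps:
v(E) = -2 + E/2
I(m) = 1 - I*sqrt(2) (I(m) = -3 + (-5 + (0*2 + 4))*(-4 + sqrt(2 - 4)) = -3 + (-5 + (0 + 4))*(-4 + sqrt(-2)) = -3 + (-5 + 4)*(-4 + I*sqrt(2)) = -3 - (-4 + I*sqrt(2)) = -3 + (4 - I*sqrt(2)) = 1 - I*sqrt(2))
(v(-1) + I(-20))**2 = ((-2 + (1/2)*(-1)) + (1 - I*sqrt(2)))**2 = ((-2 - 1/2) + (1 - I*sqrt(2)))**2 = (-5/2 + (1 - I*sqrt(2)))**2 = (-3/2 - I*sqrt(2))**2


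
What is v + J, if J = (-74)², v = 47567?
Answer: 53043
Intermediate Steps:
J = 5476
v + J = 47567 + 5476 = 53043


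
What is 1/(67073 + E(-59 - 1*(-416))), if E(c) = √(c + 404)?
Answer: 67073/4498786568 - √761/4498786568 ≈ 1.4903e-5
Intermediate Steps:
E(c) = √(404 + c)
1/(67073 + E(-59 - 1*(-416))) = 1/(67073 + √(404 + (-59 - 1*(-416)))) = 1/(67073 + √(404 + (-59 + 416))) = 1/(67073 + √(404 + 357)) = 1/(67073 + √761)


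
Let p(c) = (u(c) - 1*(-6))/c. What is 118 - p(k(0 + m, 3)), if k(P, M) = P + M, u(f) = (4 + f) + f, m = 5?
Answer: 459/4 ≈ 114.75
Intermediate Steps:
u(f) = 4 + 2*f
k(P, M) = M + P
p(c) = (10 + 2*c)/c (p(c) = ((4 + 2*c) - 1*(-6))/c = ((4 + 2*c) + 6)/c = (10 + 2*c)/c)
118 - p(k(0 + m, 3)) = 118 - (2 + 10/(3 + (0 + 5))) = 118 - (2 + 10/(3 + 5)) = 118 - (2 + 10/8) = 118 - (2 + 10*(⅛)) = 118 - (2 + 5/4) = 118 - 1*13/4 = 118 - 13/4 = 459/4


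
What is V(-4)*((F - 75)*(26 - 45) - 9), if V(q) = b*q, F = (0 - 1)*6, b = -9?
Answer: 55080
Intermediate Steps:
F = -6 (F = -1*6 = -6)
V(q) = -9*q
V(-4)*((F - 75)*(26 - 45) - 9) = (-9*(-4))*((-6 - 75)*(26 - 45) - 9) = 36*(-81*(-19) - 9) = 36*(1539 - 9) = 36*1530 = 55080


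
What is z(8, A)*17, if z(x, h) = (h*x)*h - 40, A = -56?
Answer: 425816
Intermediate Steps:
z(x, h) = -40 + x*h² (z(x, h) = x*h² - 40 = -40 + x*h²)
z(8, A)*17 = (-40 + 8*(-56)²)*17 = (-40 + 8*3136)*17 = (-40 + 25088)*17 = 25048*17 = 425816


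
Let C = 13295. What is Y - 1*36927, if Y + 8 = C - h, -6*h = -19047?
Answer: -53629/2 ≈ -26815.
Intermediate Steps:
h = 6349/2 (h = -1/6*(-19047) = 6349/2 ≈ 3174.5)
Y = 20225/2 (Y = -8 + (13295 - 1*6349/2) = -8 + (13295 - 6349/2) = -8 + 20241/2 = 20225/2 ≈ 10113.)
Y - 1*36927 = 20225/2 - 1*36927 = 20225/2 - 36927 = -53629/2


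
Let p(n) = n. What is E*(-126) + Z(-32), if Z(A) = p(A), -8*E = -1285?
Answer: -81083/4 ≈ -20271.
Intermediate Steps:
E = 1285/8 (E = -1/8*(-1285) = 1285/8 ≈ 160.63)
Z(A) = A
E*(-126) + Z(-32) = (1285/8)*(-126) - 32 = -80955/4 - 32 = -81083/4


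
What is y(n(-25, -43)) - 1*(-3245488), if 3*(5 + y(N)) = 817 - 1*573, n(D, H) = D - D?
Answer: 9736693/3 ≈ 3.2456e+6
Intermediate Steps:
n(D, H) = 0
y(N) = 229/3 (y(N) = -5 + (817 - 1*573)/3 = -5 + (817 - 573)/3 = -5 + (⅓)*244 = -5 + 244/3 = 229/3)
y(n(-25, -43)) - 1*(-3245488) = 229/3 - 1*(-3245488) = 229/3 + 3245488 = 9736693/3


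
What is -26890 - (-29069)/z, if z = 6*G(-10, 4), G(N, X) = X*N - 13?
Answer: -8580089/318 ≈ -26981.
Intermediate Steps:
G(N, X) = -13 + N*X (G(N, X) = N*X - 13 = -13 + N*X)
z = -318 (z = 6*(-13 - 10*4) = 6*(-13 - 40) = 6*(-53) = -318)
-26890 - (-29069)/z = -26890 - (-29069)/(-318) = -26890 - (-29069)*(-1)/318 = -26890 - 1*29069/318 = -26890 - 29069/318 = -8580089/318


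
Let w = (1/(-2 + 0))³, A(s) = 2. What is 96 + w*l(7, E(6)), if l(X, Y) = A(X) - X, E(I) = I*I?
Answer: 773/8 ≈ 96.625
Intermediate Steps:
E(I) = I²
w = -⅛ (w = (1/(-2))³ = (-½)³ = -⅛ ≈ -0.12500)
l(X, Y) = 2 - X
96 + w*l(7, E(6)) = 96 - (2 - 1*7)/8 = 96 - (2 - 7)/8 = 96 - ⅛*(-5) = 96 + 5/8 = 773/8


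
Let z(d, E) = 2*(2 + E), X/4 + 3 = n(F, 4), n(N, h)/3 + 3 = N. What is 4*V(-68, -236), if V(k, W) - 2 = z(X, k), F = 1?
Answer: -520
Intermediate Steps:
n(N, h) = -9 + 3*N
X = -36 (X = -12 + 4*(-9 + 3*1) = -12 + 4*(-9 + 3) = -12 + 4*(-6) = -12 - 24 = -36)
z(d, E) = 4 + 2*E
V(k, W) = 6 + 2*k (V(k, W) = 2 + (4 + 2*k) = 6 + 2*k)
4*V(-68, -236) = 4*(6 + 2*(-68)) = 4*(6 - 136) = 4*(-130) = -520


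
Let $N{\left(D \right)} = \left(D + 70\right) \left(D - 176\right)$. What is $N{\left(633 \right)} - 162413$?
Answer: $158858$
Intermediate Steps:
$N{\left(D \right)} = \left(-176 + D\right) \left(70 + D\right)$ ($N{\left(D \right)} = \left(70 + D\right) \left(-176 + D\right) = \left(-176 + D\right) \left(70 + D\right)$)
$N{\left(633 \right)} - 162413 = \left(-12320 + 633^{2} - 67098\right) - 162413 = \left(-12320 + 400689 - 67098\right) - 162413 = 321271 - 162413 = 158858$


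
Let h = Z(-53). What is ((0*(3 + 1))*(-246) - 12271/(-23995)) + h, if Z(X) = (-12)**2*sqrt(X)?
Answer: 12271/23995 + 144*I*sqrt(53) ≈ 0.5114 + 1048.3*I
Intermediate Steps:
Z(X) = 144*sqrt(X)
h = 144*I*sqrt(53) (h = 144*sqrt(-53) = 144*(I*sqrt(53)) = 144*I*sqrt(53) ≈ 1048.3*I)
((0*(3 + 1))*(-246) - 12271/(-23995)) + h = ((0*(3 + 1))*(-246) - 12271/(-23995)) + 144*I*sqrt(53) = ((0*4)*(-246) - 12271*(-1/23995)) + 144*I*sqrt(53) = (0*(-246) + 12271/23995) + 144*I*sqrt(53) = (0 + 12271/23995) + 144*I*sqrt(53) = 12271/23995 + 144*I*sqrt(53)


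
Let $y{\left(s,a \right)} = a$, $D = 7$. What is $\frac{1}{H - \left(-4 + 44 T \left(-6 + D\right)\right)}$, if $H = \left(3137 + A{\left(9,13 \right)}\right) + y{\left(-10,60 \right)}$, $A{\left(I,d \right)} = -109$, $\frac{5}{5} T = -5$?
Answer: $\frac{1}{3312} \approx 0.00030193$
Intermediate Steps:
$T = -5$
$H = 3088$ ($H = \left(3137 - 109\right) + 60 = 3028 + 60 = 3088$)
$\frac{1}{H - \left(-4 + 44 T \left(-6 + D\right)\right)} = \frac{1}{3088 - \left(-4 + 44 \left(- 5 \left(-6 + 7\right)\right)\right)} = \frac{1}{3088 - \left(-4 + 44 \left(\left(-5\right) 1\right)\right)} = \frac{1}{3088 + \left(4 - -220\right)} = \frac{1}{3088 + \left(4 + 220\right)} = \frac{1}{3088 + 224} = \frac{1}{3312}$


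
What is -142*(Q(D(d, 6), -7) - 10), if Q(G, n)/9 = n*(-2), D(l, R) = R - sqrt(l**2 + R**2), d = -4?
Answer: -16472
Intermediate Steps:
D(l, R) = R - sqrt(R**2 + l**2)
Q(G, n) = -18*n (Q(G, n) = 9*(n*(-2)) = 9*(-2*n) = -18*n)
-142*(Q(D(d, 6), -7) - 10) = -142*(-18*(-7) - 10) = -142*(126 - 10) = -142*116 = -16472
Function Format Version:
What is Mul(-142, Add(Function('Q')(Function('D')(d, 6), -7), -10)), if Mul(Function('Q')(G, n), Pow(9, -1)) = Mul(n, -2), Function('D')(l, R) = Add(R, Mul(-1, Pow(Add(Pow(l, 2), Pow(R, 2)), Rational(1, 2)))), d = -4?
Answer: -16472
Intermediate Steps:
Function('D')(l, R) = Add(R, Mul(-1, Pow(Add(Pow(R, 2), Pow(l, 2)), Rational(1, 2))))
Function('Q')(G, n) = Mul(-18, n) (Function('Q')(G, n) = Mul(9, Mul(n, -2)) = Mul(9, Mul(-2, n)) = Mul(-18, n))
Mul(-142, Add(Function('Q')(Function('D')(d, 6), -7), -10)) = Mul(-142, Add(Mul(-18, -7), -10)) = Mul(-142, Add(126, -10)) = Mul(-142, 116) = -16472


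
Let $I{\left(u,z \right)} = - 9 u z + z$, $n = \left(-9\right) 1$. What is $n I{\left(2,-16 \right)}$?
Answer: $-2448$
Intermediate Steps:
$n = -9$
$I{\left(u,z \right)} = z - 9 u z$ ($I{\left(u,z \right)} = - 9 u z + z = z - 9 u z$)
$n I{\left(2,-16 \right)} = - 9 \left(- 16 \left(1 - 18\right)\right) = - 9 \left(\left(-16\right) \left(-17\right)\right) = \left(-9\right) 272 = -2448$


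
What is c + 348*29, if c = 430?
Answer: 10522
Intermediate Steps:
c + 348*29 = 430 + 348*29 = 430 + 10092 = 10522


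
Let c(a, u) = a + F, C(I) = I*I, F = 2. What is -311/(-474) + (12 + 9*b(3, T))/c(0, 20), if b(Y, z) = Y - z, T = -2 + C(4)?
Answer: -10154/237 ≈ -42.844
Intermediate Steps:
C(I) = I²
T = 14 (T = -2 + 4² = -2 + 16 = 14)
c(a, u) = 2 + a (c(a, u) = a + 2 = 2 + a)
-311/(-474) + (12 + 9*b(3, T))/c(0, 20) = -311/(-474) + (12 + 9*(3 - 1*14))/(2 + 0) = -311*(-1/474) + (12 + 9*(3 - 14))/2 = 311/474 + (12 + 9*(-11))*(½) = 311/474 + (12 - 99)*(½) = 311/474 - 87*½ = 311/474 - 87/2 = -10154/237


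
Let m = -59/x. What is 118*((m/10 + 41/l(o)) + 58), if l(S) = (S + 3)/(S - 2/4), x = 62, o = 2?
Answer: 2568093/310 ≈ 8284.2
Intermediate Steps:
m = -59/62 ≈ -0.95161
l(S) = (3 + S)/(-½ + S) (l(S) = (3 + S)/(S - 2*¼) = (3 + S)/(S - ½) = (3 + S)/(-½ + S))
118*((m/10 + 41/l(o)) + 58) = 118*((-59/62/10 + 41/((2*(3 + 2)/(-1 + 2*2)))) + 58) = 118*((-59/62*⅒ + 41/((2*5/(-1 + 4)))) + 58) = 118*((-59/620 + 41/((2*5/3))) + 58) = 118*((-59/620 + 41/((2*(⅓)*5))) + 58) = 118*((-59/620 + 41/(10/3)) + 58) = 118*((-59/620 + 41*(3/10)) + 58) = 118*((-59/620 + 123/10) + 58) = 118*(7567/620 + 58) = 118*(43527/620) = 2568093/310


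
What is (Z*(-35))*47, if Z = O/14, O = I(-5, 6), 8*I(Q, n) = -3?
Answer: 705/16 ≈ 44.063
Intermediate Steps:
I(Q, n) = -3/8 (I(Q, n) = (1/8)*(-3) = -3/8)
O = -3/8 ≈ -0.37500
Z = -3/112 (Z = -3/8/14 = -3/8*1/14 = -3/112 ≈ -0.026786)
(Z*(-35))*47 = -3/112*(-35)*47 = (15/16)*47 = 705/16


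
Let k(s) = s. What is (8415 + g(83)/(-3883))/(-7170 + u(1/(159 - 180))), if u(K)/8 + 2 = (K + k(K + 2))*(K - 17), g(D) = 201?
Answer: -7204891302/6375082219 ≈ -1.1302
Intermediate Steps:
u(K) = -16 + 8*(-17 + K)*(2 + 2*K) (u(K) = -16 + 8*((K + (K + 2))*(K - 17)) = -16 + 8*((K + (2 + K))*(-17 + K)) = -16 + 8*((2 + 2*K)*(-17 + K)) = -16 + 8*((-17 + K)*(2 + 2*K)) = -16 + 8*(-17 + K)*(2 + 2*K))
(8415 + g(83)/(-3883))/(-7170 + u(1/(159 - 180))) = (8415 + 201/(-3883))/(-7170 + (-288 - 256/(159 - 180) + 16*(1/(159 - 180))²)) = (8415 + 201*(-1/3883))/(-7170 + (-288 - 256/(-21) + 16*(1/(-21))²)) = (8415 - 201/3883)/(-7170 + (-288 - 256*(-1/21) + 16*(-1/21)²)) = 32675244/(3883*(-7170 + (-288 + 256/21 + 16*(1/441)))) = 32675244/(3883*(-7170 + (-288 + 256/21 + 16/441))) = 32675244/(3883*(-7170 - 121616/441)) = 32675244/(3883*(-3283586/441)) = (32675244/3883)*(-441/3283586) = -7204891302/6375082219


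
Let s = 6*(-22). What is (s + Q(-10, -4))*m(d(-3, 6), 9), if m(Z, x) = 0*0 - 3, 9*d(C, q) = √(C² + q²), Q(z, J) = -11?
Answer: 429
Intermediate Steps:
s = -132
d(C, q) = √(C² + q²)/9
m(Z, x) = -3 (m(Z, x) = 0 - 3 = -3)
(s + Q(-10, -4))*m(d(-3, 6), 9) = (-132 - 11)*(-3) = -143*(-3) = 429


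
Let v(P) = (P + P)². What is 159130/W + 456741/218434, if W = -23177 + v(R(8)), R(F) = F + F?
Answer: -24641219047/4838968402 ≈ -5.0922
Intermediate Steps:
R(F) = 2*F
v(P) = 4*P² (v(P) = (2*P)² = 4*P²)
W = -22153 (W = -23177 + 4*(2*8)² = -23177 + 4*16² = -23177 + 4*256 = -23177 + 1024 = -22153)
159130/W + 456741/218434 = 159130/(-22153) + 456741/218434 = 159130*(-1/22153) + 456741*(1/218434) = -159130/22153 + 456741/218434 = -24641219047/4838968402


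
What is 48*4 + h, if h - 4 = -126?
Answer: 70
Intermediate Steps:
h = -122 (h = 4 - 126 = -122)
48*4 + h = 48*4 - 122 = 192 - 122 = 70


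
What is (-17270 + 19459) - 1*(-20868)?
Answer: 23057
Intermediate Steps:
(-17270 + 19459) - 1*(-20868) = 2189 + 20868 = 23057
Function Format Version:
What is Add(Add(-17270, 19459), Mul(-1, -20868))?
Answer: 23057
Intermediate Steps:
Add(Add(-17270, 19459), Mul(-1, -20868)) = Add(2189, 20868) = 23057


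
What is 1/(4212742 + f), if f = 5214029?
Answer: 1/9426771 ≈ 1.0608e-7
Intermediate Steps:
1/(4212742 + f) = 1/(4212742 + 5214029) = 1/9426771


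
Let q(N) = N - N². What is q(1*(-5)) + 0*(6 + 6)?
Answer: -30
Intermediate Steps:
q(1*(-5)) + 0*(6 + 6) = (1*(-5))*(1 - (-5)) + 0*(6 + 6) = -5*(1 - 1*(-5)) + 0*12 = -5*(1 + 5) + 0 = -5*6 + 0 = -30 + 0 = -30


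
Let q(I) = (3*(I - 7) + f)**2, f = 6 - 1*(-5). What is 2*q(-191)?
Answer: 679778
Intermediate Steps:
f = 11 (f = 6 + 5 = 11)
q(I) = (-10 + 3*I)**2 (q(I) = (3*(I - 7) + 11)**2 = (3*(-7 + I) + 11)**2 = ((-21 + 3*I) + 11)**2 = (-10 + 3*I)**2)
2*q(-191) = 2*(-10 + 3*(-191))**2 = 2*(-10 - 573)**2 = 2*(-583)**2 = 2*339889 = 679778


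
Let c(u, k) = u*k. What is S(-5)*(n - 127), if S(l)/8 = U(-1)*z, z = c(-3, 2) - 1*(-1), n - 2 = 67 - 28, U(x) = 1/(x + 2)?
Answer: 3440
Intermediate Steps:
c(u, k) = k*u
U(x) = 1/(2 + x)
n = 41 (n = 2 + (67 - 28) = 2 + 39 = 41)
z = -5 (z = 2*(-3) - 1*(-1) = -6 + 1 = -5)
S(l) = -40 (S(l) = 8*(-5/(2 - 1)) = 8*(-5/1) = 8*(1*(-5)) = 8*(-5) = -40)
S(-5)*(n - 127) = -40*(41 - 127) = -40*(-86) = 3440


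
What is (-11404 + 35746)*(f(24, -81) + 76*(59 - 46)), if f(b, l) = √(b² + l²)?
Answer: 24049896 + 73026*√793 ≈ 2.6106e+7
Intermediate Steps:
(-11404 + 35746)*(f(24, -81) + 76*(59 - 46)) = (-11404 + 35746)*(√(24² + (-81)²) + 76*(59 - 46)) = 24342*(√(576 + 6561) + 76*13) = 24342*(√7137 + 988) = 24342*(3*√793 + 988) = 24342*(988 + 3*√793) = 24049896 + 73026*√793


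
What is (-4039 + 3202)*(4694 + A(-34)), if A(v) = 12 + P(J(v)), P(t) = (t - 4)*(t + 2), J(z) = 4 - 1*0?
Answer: -3938922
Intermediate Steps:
J(z) = 4 (J(z) = 4 + 0 = 4)
P(t) = (-4 + t)*(2 + t)
A(v) = 12 (A(v) = 12 + (-8 + 4² - 2*4) = 12 + (-8 + 16 - 8) = 12 + 0 = 12)
(-4039 + 3202)*(4694 + A(-34)) = (-4039 + 3202)*(4694 + 12) = -837*4706 = -3938922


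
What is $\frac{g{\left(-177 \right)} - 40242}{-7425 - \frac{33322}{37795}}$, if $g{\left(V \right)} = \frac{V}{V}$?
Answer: $\frac{1520908595}{280661197} \approx 5.419$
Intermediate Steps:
$g{\left(V \right)} = 1$
$\frac{g{\left(-177 \right)} - 40242}{-7425 - \frac{33322}{37795}} = \frac{1 - 40242}{-7425 - \frac{33322}{37795}} = - \frac{40241}{-7425 - \frac{33322}{37795}} = - \frac{40241}{- \frac{280661197}{37795}} = \left(-40241\right) \left(- \frac{37795}{280661197}\right) = \frac{1520908595}{280661197}$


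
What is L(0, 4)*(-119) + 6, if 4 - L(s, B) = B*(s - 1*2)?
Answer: -1422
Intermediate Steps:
L(s, B) = 4 - B*(-2 + s) (L(s, B) = 4 - B*(s - 1*2) = 4 - B*(s - 2) = 4 - B*(-2 + s))
L(0, 4)*(-119) + 6 = (4 + 2*4 - 1*4*0)*(-119) + 6 = (4 + 8 + 0)*(-119) + 6 = 12*(-119) + 6 = -1428 + 6 = -1422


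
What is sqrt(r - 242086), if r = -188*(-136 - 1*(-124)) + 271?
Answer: I*sqrt(239559) ≈ 489.45*I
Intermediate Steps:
r = 2527 (r = -188*(-136 + 124) + 271 = -188*(-12) + 271 = 2256 + 271 = 2527)
sqrt(r - 242086) = sqrt(2527 - 242086) = sqrt(-239559) = I*sqrt(239559)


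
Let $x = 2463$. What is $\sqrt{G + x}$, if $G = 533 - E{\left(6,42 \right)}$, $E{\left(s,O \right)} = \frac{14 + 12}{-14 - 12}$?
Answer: $9 \sqrt{37} \approx 54.745$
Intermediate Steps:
$E{\left(s,O \right)} = -1$ ($E{\left(s,O \right)} = \frac{26}{-26} = 26 \left(- \frac{1}{26}\right) = -1$)
$G = 534$ ($G = 533 - -1 = 533 + 1 = 534$)
$\sqrt{G + x} = \sqrt{534 + 2463} = \sqrt{2997} = 9 \sqrt{37}$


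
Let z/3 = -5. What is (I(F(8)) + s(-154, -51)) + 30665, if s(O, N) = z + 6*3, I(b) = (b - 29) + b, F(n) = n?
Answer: 30655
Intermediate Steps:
z = -15 (z = 3*(-5) = -15)
I(b) = -29 + 2*b (I(b) = (-29 + b) + b = -29 + 2*b)
s(O, N) = 3 (s(O, N) = -15 + 6*3 = -15 + 18 = 3)
(I(F(8)) + s(-154, -51)) + 30665 = ((-29 + 2*8) + 3) + 30665 = ((-29 + 16) + 3) + 30665 = (-13 + 3) + 30665 = -10 + 30665 = 30655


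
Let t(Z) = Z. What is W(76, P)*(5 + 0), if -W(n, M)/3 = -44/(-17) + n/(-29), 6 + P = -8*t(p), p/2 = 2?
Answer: 240/493 ≈ 0.48682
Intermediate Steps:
p = 4 (p = 2*2 = 4)
P = -38 (P = -6 - 8*4 = -6 - 32 = -38)
W(n, M) = -132/17 + 3*n/29 (W(n, M) = -3*(-44/(-17) + n/(-29)) = -3*(-44*(-1/17) + n*(-1/29)) = -3*(44/17 - n/29) = -132/17 + 3*n/29)
W(76, P)*(5 + 0) = (-132/17 + (3/29)*76)*(5 + 0) = (-132/17 + 228/29)*5 = (48/493)*5 = 240/493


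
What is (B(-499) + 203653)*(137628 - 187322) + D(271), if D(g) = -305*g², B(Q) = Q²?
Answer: -22516587381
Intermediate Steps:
(B(-499) + 203653)*(137628 - 187322) + D(271) = ((-499)² + 203653)*(137628 - 187322) - 305*271² = (249001 + 203653)*(-49694) - 305*73441 = 452654*(-49694) - 22399505 = -22494187876 - 22399505 = -22516587381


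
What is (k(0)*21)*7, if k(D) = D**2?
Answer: 0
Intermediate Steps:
(k(0)*21)*7 = (0**2*21)*7 = (0*21)*7 = 0*7 = 0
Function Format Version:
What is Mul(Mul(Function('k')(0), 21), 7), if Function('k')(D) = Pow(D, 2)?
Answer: 0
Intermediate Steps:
Mul(Mul(Function('k')(0), 21), 7) = Mul(Mul(Pow(0, 2), 21), 7) = Mul(Mul(0, 21), 7) = Mul(0, 7) = 0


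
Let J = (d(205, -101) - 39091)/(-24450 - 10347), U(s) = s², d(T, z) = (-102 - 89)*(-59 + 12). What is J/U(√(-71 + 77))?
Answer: 239/1657 ≈ 0.14424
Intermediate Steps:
d(T, z) = 8977 (d(T, z) = -191*(-47) = 8977)
J = 1434/1657 (J = (8977 - 39091)/(-24450 - 10347) = -30114/(-34797) = -30114*(-1/34797) = 1434/1657 ≈ 0.86542)
J/U(√(-71 + 77)) = 1434/(1657*((√(-71 + 77))²)) = 1434/(1657*((√6)²)) = (1434/1657)/6 = (1434/1657)*(⅙) = 239/1657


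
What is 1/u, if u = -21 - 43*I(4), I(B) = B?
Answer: -1/193 ≈ -0.0051813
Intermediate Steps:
u = -193 (u = -21 - 43*4 = -21 - 172 = -193)
1/u = 1/(-193) = -1/193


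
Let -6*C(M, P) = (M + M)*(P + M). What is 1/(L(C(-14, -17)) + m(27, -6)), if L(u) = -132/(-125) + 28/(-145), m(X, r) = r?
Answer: -3625/18622 ≈ -0.19466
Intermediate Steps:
C(M, P) = -M*(M + P)/3 (C(M, P) = -(M + M)*(P + M)/6 = -2*M*(M + P)/6 = -M*(M + P)/3)
L(u) = 3128/3625 (L(u) = -132*(-1/125) + 28*(-1/145) = 132/125 - 28/145 = 3128/3625)
1/(L(C(-14, -17)) + m(27, -6)) = 1/(3128/3625 - 6) = 1/(-18622/3625) = -3625/18622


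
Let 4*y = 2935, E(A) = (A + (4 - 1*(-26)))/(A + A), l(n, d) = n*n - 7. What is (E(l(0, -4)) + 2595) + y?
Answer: 93159/28 ≈ 3327.1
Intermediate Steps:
l(n, d) = -7 + n**2 (l(n, d) = n**2 - 7 = -7 + n**2)
E(A) = (30 + A)/(2*A) (E(A) = (A + (4 + 26))/((2*A)) = (A + 30)*(1/(2*A)) = (30 + A)*(1/(2*A)) = (30 + A)/(2*A))
y = 2935/4 (y = (1/4)*2935 = 2935/4 ≈ 733.75)
(E(l(0, -4)) + 2595) + y = ((30 + (-7 + 0**2))/(2*(-7 + 0**2)) + 2595) + 2935/4 = ((30 + (-7 + 0))/(2*(-7 + 0)) + 2595) + 2935/4 = ((1/2)*(30 - 7)/(-7) + 2595) + 2935/4 = ((1/2)*(-1/7)*23 + 2595) + 2935/4 = (-23/14 + 2595) + 2935/4 = 36307/14 + 2935/4 = 93159/28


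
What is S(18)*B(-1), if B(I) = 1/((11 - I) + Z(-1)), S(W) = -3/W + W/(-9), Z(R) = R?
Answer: -13/66 ≈ -0.19697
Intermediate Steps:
S(W) = -3/W - W/9 (S(W) = -3/W + W*(-⅑) = -3/W - W/9)
B(I) = 1/(10 - I) (B(I) = 1/((11 - I) - 1) = 1/(10 - I))
S(18)*B(-1) = (-3/18 - ⅑*18)*(-1/(-10 - 1)) = (-3*1/18 - 2)*(-1/(-11)) = (-⅙ - 2)*(-1*(-1/11)) = -13/6*1/11 = -13/66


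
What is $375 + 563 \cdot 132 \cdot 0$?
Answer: $375$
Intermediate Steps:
$375 + 563 \cdot 132 \cdot 0 = 375 + 563 \cdot 0 = 375 + 0 = 375$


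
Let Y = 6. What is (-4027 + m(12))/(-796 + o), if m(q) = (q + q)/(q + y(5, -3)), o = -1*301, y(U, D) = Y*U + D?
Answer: 52343/14261 ≈ 3.6704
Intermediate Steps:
y(U, D) = D + 6*U (y(U, D) = 6*U + D = D + 6*U)
o = -301
m(q) = 2*q/(27 + q) (m(q) = (q + q)/(q + (-3 + 6*5)) = (2*q)/(q + (-3 + 30)) = (2*q)/(q + 27) = (2*q)/(27 + q) = 2*q/(27 + q))
(-4027 + m(12))/(-796 + o) = (-4027 + 2*12/(27 + 12))/(-796 - 301) = (-4027 + 2*12/39)/(-1097) = (-4027 + 2*12*(1/39))*(-1/1097) = (-4027 + 8/13)*(-1/1097) = -52343/13*(-1/1097) = 52343/14261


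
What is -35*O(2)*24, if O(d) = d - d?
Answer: 0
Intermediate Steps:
O(d) = 0
-35*O(2)*24 = -35*0*24 = 0*24 = 0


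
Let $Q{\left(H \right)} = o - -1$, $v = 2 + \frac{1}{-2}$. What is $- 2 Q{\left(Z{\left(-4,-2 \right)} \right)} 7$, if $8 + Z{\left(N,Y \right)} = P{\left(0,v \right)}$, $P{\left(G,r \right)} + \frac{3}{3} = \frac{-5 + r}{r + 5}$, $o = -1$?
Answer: $0$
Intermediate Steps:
$v = \frac{3}{2}$ ($v = 2 - \frac{1}{2} = \frac{3}{2} \approx 1.5$)
$P{\left(G,r \right)} = -1 + \frac{-5 + r}{5 + r}$ ($P{\left(G,r \right)} = -1 + \frac{-5 + r}{r + 5} = -1 + \frac{-5 + r}{5 + r}$)
$Z{\left(N,Y \right)} = - \frac{124}{13}$ ($Z{\left(N,Y \right)} = -8 - \frac{10}{5 + \frac{3}{2}} = -8 - \frac{10}{\frac{13}{2}} = -8 - \frac{20}{13} = - \frac{124}{13}$)
$Q{\left(H \right)} = 0$ ($Q{\left(H \right)} = -1 - -1 = -1 + 1 = 0$)
$- 2 Q{\left(Z{\left(-4,-2 \right)} \right)} 7 = \left(-2\right) 0 \cdot 7 = 0 \cdot 7 = 0$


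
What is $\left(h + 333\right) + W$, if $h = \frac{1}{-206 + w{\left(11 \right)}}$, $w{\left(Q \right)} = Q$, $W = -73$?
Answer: $\frac{50699}{195} \approx 259.99$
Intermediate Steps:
$h = - \frac{1}{195}$ ($h = \frac{1}{-206 + 11} = \frac{1}{-195} = - \frac{1}{195} \approx -0.0051282$)
$\left(h + 333\right) + W = \left(- \frac{1}{195} + 333\right) - 73 = \frac{64934}{195} - 73 = \frac{50699}{195}$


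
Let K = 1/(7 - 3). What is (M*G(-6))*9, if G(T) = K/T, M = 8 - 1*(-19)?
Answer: -81/8 ≈ -10.125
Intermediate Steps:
M = 27 (M = 8 + 19 = 27)
K = ¼ (K = 1/4 = ¼ ≈ 0.25000)
G(T) = 1/(4*T)
(M*G(-6))*9 = (27*((¼)/(-6)))*9 = (27*((¼)*(-⅙)))*9 = (27*(-1/24))*9 = -9/8*9 = -81/8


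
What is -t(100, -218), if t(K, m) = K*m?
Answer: 21800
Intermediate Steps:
-t(100, -218) = -100*(-218) = -1*(-21800) = 21800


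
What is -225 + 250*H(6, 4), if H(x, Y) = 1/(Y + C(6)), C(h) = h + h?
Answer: -1675/8 ≈ -209.38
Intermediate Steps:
C(h) = 2*h
H(x, Y) = 1/(12 + Y) (H(x, Y) = 1/(Y + 2*6) = 1/(Y + 12) = 1/(12 + Y))
-225 + 250*H(6, 4) = -225 + 250/(12 + 4) = -225 + 250/16 = -225 + 250*(1/16) = -225 + 125/8 = -1675/8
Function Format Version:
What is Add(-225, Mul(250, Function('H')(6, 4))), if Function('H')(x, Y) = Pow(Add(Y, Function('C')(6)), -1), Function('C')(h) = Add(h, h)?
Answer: Rational(-1675, 8) ≈ -209.38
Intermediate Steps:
Function('C')(h) = Mul(2, h)
Function('H')(x, Y) = Pow(Add(12, Y), -1) (Function('H')(x, Y) = Pow(Add(Y, Mul(2, 6)), -1) = Pow(Add(Y, 12), -1) = Pow(Add(12, Y), -1))
Add(-225, Mul(250, Function('H')(6, 4))) = Add(-225, Mul(250, Pow(Add(12, 4), -1))) = Add(-225, Mul(250, Pow(16, -1))) = Add(-225, Mul(250, Rational(1, 16))) = Add(-225, Rational(125, 8)) = Rational(-1675, 8)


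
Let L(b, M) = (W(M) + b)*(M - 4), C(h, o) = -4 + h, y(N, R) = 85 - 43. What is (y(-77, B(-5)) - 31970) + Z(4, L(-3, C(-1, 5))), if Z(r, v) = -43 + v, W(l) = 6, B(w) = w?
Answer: -31998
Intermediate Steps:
y(N, R) = 42
L(b, M) = (-4 + M)*(6 + b) (L(b, M) = (6 + b)*(M - 4) = (6 + b)*(-4 + M) = (-4 + M)*(6 + b))
(y(-77, B(-5)) - 31970) + Z(4, L(-3, C(-1, 5))) = (42 - 31970) + (-43 + (-24 - 4*(-3) + 6*(-4 - 1) + (-4 - 1)*(-3))) = -31928 + (-43 + (-24 + 12 + 6*(-5) - 5*(-3))) = -31928 + (-43 + (-24 + 12 - 30 + 15)) = -31928 + (-43 - 27) = -31928 - 70 = -31998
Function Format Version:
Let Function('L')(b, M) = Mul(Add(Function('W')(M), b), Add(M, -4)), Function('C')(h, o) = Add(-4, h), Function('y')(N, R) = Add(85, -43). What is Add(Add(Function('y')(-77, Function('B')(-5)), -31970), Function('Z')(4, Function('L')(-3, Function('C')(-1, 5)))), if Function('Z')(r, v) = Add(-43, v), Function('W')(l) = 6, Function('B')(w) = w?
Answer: -31998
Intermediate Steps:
Function('y')(N, R) = 42
Function('L')(b, M) = Mul(Add(-4, M), Add(6, b)) (Function('L')(b, M) = Mul(Add(6, b), Add(M, -4)) = Mul(Add(6, b), Add(-4, M)) = Mul(Add(-4, M), Add(6, b)))
Add(Add(Function('y')(-77, Function('B')(-5)), -31970), Function('Z')(4, Function('L')(-3, Function('C')(-1, 5)))) = Add(Add(42, -31970), Add(-43, Add(-24, Mul(-4, -3), Mul(6, Add(-4, -1)), Mul(Add(-4, -1), -3)))) = Add(-31928, Add(-43, Add(-24, 12, Mul(6, -5), Mul(-5, -3)))) = Add(-31928, Add(-43, Add(-24, 12, -30, 15))) = Add(-31928, Add(-43, -27)) = Add(-31928, -70) = -31998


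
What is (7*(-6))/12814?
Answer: -21/6407 ≈ -0.0032777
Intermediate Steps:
(7*(-6))/12814 = (1/12814)*(-42) = -21/6407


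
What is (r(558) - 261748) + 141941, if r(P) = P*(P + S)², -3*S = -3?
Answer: 174244591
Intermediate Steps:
S = 1 (S = -⅓*(-3) = 1)
r(P) = P*(1 + P)² (r(P) = P*(P + 1)² = P*(1 + P)²)
(r(558) - 261748) + 141941 = (558*(1 + 558)² - 261748) + 141941 = (558*559² - 261748) + 141941 = (558*312481 - 261748) + 141941 = (174364398 - 261748) + 141941 = 174102650 + 141941 = 174244591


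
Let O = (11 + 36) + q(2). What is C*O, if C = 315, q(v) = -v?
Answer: 14175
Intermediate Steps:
O = 45 (O = (11 + 36) - 1*2 = 47 - 2 = 45)
C*O = 315*45 = 14175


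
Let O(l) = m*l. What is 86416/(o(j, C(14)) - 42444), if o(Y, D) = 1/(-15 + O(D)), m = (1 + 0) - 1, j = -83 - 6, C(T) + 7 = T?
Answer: -1296240/636661 ≈ -2.0360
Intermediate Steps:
C(T) = -7 + T
j = -89
m = 0 (m = 1 - 1 = 0)
O(l) = 0 (O(l) = 0*l = 0)
o(Y, D) = -1/15 (o(Y, D) = 1/(-15 + 0) = 1/(-15) = -1/15)
86416/(o(j, C(14)) - 42444) = 86416/(-1/15 - 42444) = 86416/(-636661/15) = 86416*(-15/636661) = -1296240/636661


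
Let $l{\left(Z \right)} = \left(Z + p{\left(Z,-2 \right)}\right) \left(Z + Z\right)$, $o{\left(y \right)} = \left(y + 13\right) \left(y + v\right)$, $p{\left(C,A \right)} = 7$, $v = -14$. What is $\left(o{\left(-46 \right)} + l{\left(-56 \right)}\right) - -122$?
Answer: $7590$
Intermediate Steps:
$o{\left(y \right)} = \left(-14 + y\right) \left(13 + y\right)$ ($o{\left(y \right)} = \left(y + 13\right) \left(y - 14\right) = \left(13 + y\right) \left(-14 + y\right) = \left(-14 + y\right) \left(13 + y\right)$)
$l{\left(Z \right)} = 2 Z \left(7 + Z\right)$ ($l{\left(Z \right)} = \left(Z + 7\right) \left(Z + Z\right) = \left(7 + Z\right) 2 Z = 2 Z \left(7 + Z\right)$)
$\left(o{\left(-46 \right)} + l{\left(-56 \right)}\right) - -122 = \left(\left(-182 + \left(-46\right)^{2} - -46\right) + 2 \left(-56\right) \left(7 - 56\right)\right) - -122 = \left(\left(-182 + 2116 + 46\right) + 2 \left(-56\right) \left(-49\right)\right) + \left(-432 + 554\right) = \left(1980 + 5488\right) + 122 = 7468 + 122 = 7590$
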